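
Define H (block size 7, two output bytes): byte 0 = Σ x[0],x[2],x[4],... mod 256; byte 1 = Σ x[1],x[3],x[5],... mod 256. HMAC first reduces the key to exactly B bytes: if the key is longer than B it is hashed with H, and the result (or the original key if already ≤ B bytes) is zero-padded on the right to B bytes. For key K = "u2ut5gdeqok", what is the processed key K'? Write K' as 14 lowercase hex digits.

5fe10000000000

|K| = 11 > B = 7, so first hash the key.
H(K): even-index sum = 607 mod 256 = 95; odd-index sum = 481 mod 256 = 225 → 5f e1.
Zero-pad H(K) = 5f e1 to 7 bytes: K' = 5f e1 00 00 00 00 00.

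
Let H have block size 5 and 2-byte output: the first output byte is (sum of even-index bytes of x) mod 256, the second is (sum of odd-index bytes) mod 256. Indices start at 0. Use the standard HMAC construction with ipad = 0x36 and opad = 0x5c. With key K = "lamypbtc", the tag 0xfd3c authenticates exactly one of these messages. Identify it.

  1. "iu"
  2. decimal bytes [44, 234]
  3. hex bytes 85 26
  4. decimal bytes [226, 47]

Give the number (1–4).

3

Key "lamypbtc" = 6c 61 6d 79 70 62 74 63 is 8 bytes > B = 5, so hash it first: H(key) = bd 9f, then zero-pad to 5 bytes: K' = bd 9f 00 00 00.
K' ⊕ ipad = 8b a9 36 36 36; K' ⊕ opad = e1 c3 5c 5c 5c.
m1: inner = H(8b a9 36 36 36 69 75) = 6c 48; tag = H(e1 c3 5c 5c 5c 6c 48) = e18b
m2: inner = H(8b a9 36 36 36 2c ea) = e1 0b; tag = H(e1 c3 5c 5c 5c e1 0b) = a400
m3: inner = H(8b a9 36 36 36 85 26) = 1d 64; tag = H(e1 c3 5c 5c 5c 1d 64) = fd3c ← matches
m4: inner = H(8b a9 36 36 36 e2 2f) = 26 c1; tag = H(e1 c3 5c 5c 5c 26 c1) = 5a45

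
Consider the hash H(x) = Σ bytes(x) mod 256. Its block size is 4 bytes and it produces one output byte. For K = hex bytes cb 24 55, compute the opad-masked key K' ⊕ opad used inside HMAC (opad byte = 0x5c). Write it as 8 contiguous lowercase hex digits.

Key hex bytes cb 24 55 is 3 bytes ≤ B = 4; zero-pad to 4 bytes: K' = cb 24 55 00.
XOR each byte with 0x5c: cb⊕5c=97, 24⊕5c=78, 55⊕5c=09, 00⊕5c=5c.

9778095c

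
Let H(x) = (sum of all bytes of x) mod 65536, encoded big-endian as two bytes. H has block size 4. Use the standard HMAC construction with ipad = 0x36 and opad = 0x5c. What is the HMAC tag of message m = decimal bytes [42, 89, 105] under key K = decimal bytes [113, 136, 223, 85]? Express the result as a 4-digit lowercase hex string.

Key decimal bytes [113, 136, 223, 85] = 71 88 df 55 is exactly B = 4 bytes: K' = 71 88 df 55.
K' ⊕ ipad = 47 be e9 63.  K' ⊕ opad = 2d d4 83 09.
Inner input = (K'⊕ipad) ∥ m = 47 be e9 63 ∥ 2a 59 69.
Inner hash: sum = 71+190+233+99+42+89+105 = 829 → 03 3d.
Outer input = (K'⊕opad) ∥ inner = 2d d4 83 09 ∥ 03 3d.
Outer hash (tag): sum = 45+212+131+9+3+61 = 461 → 01 cd.

01cd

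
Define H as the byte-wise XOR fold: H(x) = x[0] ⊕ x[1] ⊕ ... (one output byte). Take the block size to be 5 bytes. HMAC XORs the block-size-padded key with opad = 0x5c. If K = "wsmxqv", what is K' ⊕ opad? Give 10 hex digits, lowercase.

4a5c5c5c5c

Key "wsmxqv" = 77 73 6d 78 71 76 is 6 bytes > B = 5, so hash it first: H(key) = 16, then zero-pad to 5 bytes: K' = 16 00 00 00 00.
XOR each byte with 0x5c: 16⊕5c=4a, 00⊕5c=5c, 00⊕5c=5c, 00⊕5c=5c, 00⊕5c=5c.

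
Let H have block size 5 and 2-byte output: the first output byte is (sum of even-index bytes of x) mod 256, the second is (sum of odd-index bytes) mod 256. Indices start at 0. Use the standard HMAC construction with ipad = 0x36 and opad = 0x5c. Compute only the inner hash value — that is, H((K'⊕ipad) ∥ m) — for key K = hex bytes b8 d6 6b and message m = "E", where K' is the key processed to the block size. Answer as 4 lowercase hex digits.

215b

Key hex bytes b8 d6 6b is 3 bytes ≤ B = 5; zero-pad to 5 bytes: K' = b8 d6 6b 00 00.
K' ⊕ ipad = 8e e0 5d 36 36.
Inner input = 8e e0 5d 36 36 ∥ 45.
Inner hash: even-index sum = 289 mod 256 = 33; odd-index sum = 347 mod 256 = 91 → 21 5b.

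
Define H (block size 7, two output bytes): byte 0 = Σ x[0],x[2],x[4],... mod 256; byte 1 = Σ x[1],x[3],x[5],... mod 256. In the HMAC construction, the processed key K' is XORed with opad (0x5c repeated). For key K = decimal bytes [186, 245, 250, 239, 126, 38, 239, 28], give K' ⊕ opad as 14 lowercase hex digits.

Key decimal bytes [186, 245, 250, 239, 126, 38, 239, 28] = ba f5 fa ef 7e 26 ef 1c is 8 bytes > B = 7, so hash it first: H(key) = 21 26, then zero-pad to 7 bytes: K' = 21 26 00 00 00 00 00.
XOR each byte with 0x5c: 21⊕5c=7d, 26⊕5c=7a, 00⊕5c=5c, 00⊕5c=5c, 00⊕5c=5c, 00⊕5c=5c, 00⊕5c=5c.

7d7a5c5c5c5c5c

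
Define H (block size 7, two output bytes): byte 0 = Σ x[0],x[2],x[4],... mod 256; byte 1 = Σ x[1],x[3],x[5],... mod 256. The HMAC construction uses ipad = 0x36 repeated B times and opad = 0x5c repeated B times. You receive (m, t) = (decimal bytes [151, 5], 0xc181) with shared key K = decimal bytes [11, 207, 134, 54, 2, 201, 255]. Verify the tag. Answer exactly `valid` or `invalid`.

valid

Key decimal bytes [11, 207, 134, 54, 2, 201, 255] = 0b cf 86 36 02 c9 ff is exactly B = 7 bytes: K' = 0b cf 86 36 02 c9 ff.
K' ⊕ ipad = 3d f9 b0 00 34 ff c9; K' ⊕ opad = 57 93 da 6a 5e 95 a3.
Inner hash: even-index sum = 495 mod 256 = 239; odd-index sum = 655 mod 256 = 143 → ef 8f.
Outer hash (recomputed tag): even-index sum = 705 mod 256 = 193; odd-index sum = 641 mod 256 = 129 → c1 81.
Recomputed tag = c181; claimed = c181 → match.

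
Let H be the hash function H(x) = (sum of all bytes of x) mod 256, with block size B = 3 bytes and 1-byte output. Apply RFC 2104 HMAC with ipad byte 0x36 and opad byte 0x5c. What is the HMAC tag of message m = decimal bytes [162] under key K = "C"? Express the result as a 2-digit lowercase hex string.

5a

Key "C" = 43 is 1 byte ≤ B = 3; zero-pad to 3 bytes: K' = 43 00 00.
K' ⊕ ipad = 75 36 36.  K' ⊕ opad = 1f 5c 5c.
Inner input = (K'⊕ipad) ∥ m = 75 36 36 ∥ a2.
Inner hash: sum = 117+54+54+162 = 387; mod 256 = 131 → 83.
Outer input = (K'⊕opad) ∥ inner = 1f 5c 5c ∥ 83.
Outer hash (tag): sum = 31+92+92+131 = 346; mod 256 = 90 → 5a.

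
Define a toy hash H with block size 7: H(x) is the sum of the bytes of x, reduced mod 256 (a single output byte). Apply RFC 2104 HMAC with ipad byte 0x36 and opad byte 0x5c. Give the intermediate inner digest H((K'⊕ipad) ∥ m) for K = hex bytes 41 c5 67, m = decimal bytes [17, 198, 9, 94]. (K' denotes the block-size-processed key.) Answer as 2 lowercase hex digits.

Key hex bytes 41 c5 67 is 3 bytes ≤ B = 7; zero-pad to 7 bytes: K' = 41 c5 67 00 00 00 00.
K' ⊕ ipad = 77 f3 51 36 36 36 36.
Inner input = 77 f3 51 36 36 36 36 ∥ 11 c6 09 5e.
Inner hash: sum = 119+243+81+54+54+54+54+17+198+9+94 = 977; mod 256 = 209 → d1.

d1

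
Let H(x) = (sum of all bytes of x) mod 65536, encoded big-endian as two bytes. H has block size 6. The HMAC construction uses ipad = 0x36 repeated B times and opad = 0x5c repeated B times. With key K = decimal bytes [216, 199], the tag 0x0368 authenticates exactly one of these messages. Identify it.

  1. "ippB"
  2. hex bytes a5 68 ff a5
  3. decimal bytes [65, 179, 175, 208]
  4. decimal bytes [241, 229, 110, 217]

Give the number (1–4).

Key decimal bytes [216, 199] = d8 c7 is 2 bytes ≤ B = 6; zero-pad to 6 bytes: K' = d8 c7 00 00 00 00.
K' ⊕ ipad = ee f1 36 36 36 36; K' ⊕ opad = 84 9b 5c 5c 5c 5c.
m1: inner = H(ee f1 36 36 36 36 69 70 70 42) = 04 42; tag = H(84 9b 5c 5c 5c 5c 04 42) = 02d5
m2: inner = H(ee f1 36 36 36 36 a5 68 ff a5) = 05 68; tag = H(84 9b 5c 5c 5c 5c 05 68) = 02fc
m3: inner = H(ee f1 36 36 36 36 41 b3 af d0) = 05 2a; tag = H(84 9b 5c 5c 5c 5c 05 2a) = 02be
m4: inner = H(ee f1 36 36 36 36 f1 e5 6e d9) = 05 d4; tag = H(84 9b 5c 5c 5c 5c 05 d4) = 0368 ← matches

4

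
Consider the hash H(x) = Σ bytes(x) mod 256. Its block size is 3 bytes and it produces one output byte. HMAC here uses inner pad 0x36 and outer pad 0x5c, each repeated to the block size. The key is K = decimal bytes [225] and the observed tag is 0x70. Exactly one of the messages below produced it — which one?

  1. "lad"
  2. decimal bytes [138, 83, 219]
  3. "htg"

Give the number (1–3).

Key decimal bytes [225] = e1 is 1 byte ≤ B = 3; zero-pad to 3 bytes: K' = e1 00 00.
K' ⊕ ipad = d7 36 36; K' ⊕ opad = bd 5c 5c.
m1: inner = H(d7 36 36 6c 61 64) = 74; tag = H(bd 5c 5c 74) = e9
m2: inner = H(d7 36 36 8a 53 db) = fb; tag = H(bd 5c 5c fb) = 70 ← matches
m3: inner = H(d7 36 36 68 74 67) = 86; tag = H(bd 5c 5c 86) = fb

2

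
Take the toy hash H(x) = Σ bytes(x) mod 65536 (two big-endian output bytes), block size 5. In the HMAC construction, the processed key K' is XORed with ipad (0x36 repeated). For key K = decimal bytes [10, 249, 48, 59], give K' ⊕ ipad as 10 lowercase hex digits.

Key decimal bytes [10, 249, 48, 59] = 0a f9 30 3b is 4 bytes ≤ B = 5; zero-pad to 5 bytes: K' = 0a f9 30 3b 00.
XOR each byte with 0x36: 0a⊕36=3c, f9⊕36=cf, 30⊕36=06, 3b⊕36=0d, 00⊕36=36.

3ccf060d36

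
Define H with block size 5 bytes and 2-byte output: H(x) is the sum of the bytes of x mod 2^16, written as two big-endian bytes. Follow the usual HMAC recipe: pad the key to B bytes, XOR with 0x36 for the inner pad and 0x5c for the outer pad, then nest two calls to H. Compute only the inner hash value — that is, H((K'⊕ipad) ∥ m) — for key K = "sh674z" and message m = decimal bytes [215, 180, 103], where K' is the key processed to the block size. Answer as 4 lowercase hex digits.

038b

Key "sh674z" = 73 68 36 37 34 7a is 6 bytes > B = 5, so hash it first: H(key) = 01 f6, then zero-pad to 5 bytes: K' = 01 f6 00 00 00.
K' ⊕ ipad = 37 c0 36 36 36.
Inner input = 37 c0 36 36 36 ∥ d7 b4 67.
Inner hash: sum = 55+192+54+54+54+215+180+103 = 907 → 03 8b.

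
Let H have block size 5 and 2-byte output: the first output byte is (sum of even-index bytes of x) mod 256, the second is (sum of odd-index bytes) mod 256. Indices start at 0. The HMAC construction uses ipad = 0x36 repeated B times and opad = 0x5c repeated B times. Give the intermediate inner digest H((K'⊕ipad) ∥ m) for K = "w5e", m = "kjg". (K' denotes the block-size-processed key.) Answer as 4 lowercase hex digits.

Key "w5e" = 77 35 65 is 3 bytes ≤ B = 5; zero-pad to 5 bytes: K' = 77 35 65 00 00.
K' ⊕ ipad = 41 03 53 36 36.
Inner input = 41 03 53 36 36 ∥ 6b 6a 67.
Inner hash: even-index sum = 308 mod 256 = 52; odd-index sum = 267 mod 256 = 11 → 34 0b.

340b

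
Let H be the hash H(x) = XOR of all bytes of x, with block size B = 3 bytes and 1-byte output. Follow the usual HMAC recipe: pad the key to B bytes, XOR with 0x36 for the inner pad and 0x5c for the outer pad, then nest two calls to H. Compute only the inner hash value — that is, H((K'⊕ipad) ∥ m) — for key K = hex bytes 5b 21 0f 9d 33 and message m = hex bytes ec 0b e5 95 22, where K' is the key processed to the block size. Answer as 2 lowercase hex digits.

Key hex bytes 5b 21 0f 9d 33 is 5 bytes > B = 3, so hash it first: H(key) = db, then zero-pad to 3 bytes: K' = db 00 00.
K' ⊕ ipad = ed 36 36.
Inner input = ed 36 36 ∥ ec 0b e5 95 22.
Inner hash: XOR ed⊕36⊕36⊕ec⊕0b⊕e5⊕95⊕22 = 58.

58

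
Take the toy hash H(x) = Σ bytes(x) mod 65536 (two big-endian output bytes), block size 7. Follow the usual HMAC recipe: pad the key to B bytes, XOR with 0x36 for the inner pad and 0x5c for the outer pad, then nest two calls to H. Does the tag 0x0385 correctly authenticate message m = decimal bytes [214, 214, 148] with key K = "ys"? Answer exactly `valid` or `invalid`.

invalid

Key "ys" = 79 73 is 2 bytes ≤ B = 7; zero-pad to 7 bytes: K' = 79 73 00 00 00 00 00.
K' ⊕ ipad = 4f 45 36 36 36 36 36; K' ⊕ opad = 25 2f 5c 5c 5c 5c 5c.
Inner hash: sum = 79+69+54+54+54+54+54+214+214+148 = 994 → 03 e2.
Outer hash (recomputed tag): sum = 37+47+92+92+92+92+92+3+226 = 773 → 03 05.
Recomputed tag = 0305; claimed = 0385 → mismatch.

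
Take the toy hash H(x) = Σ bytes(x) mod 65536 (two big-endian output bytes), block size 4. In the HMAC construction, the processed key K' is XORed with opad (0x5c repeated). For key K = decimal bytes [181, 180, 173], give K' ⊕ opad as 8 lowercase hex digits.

e9e8f15c

Key decimal bytes [181, 180, 173] = b5 b4 ad is 3 bytes ≤ B = 4; zero-pad to 4 bytes: K' = b5 b4 ad 00.
XOR each byte with 0x5c: b5⊕5c=e9, b4⊕5c=e8, ad⊕5c=f1, 00⊕5c=5c.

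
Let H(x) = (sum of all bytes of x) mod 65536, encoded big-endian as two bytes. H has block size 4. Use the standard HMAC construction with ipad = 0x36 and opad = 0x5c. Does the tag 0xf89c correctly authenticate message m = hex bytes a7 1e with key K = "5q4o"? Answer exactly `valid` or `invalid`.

Key "5q4o" = 35 71 34 6f is exactly B = 4 bytes: K' = 35 71 34 6f.
K' ⊕ ipad = 03 47 02 59; K' ⊕ opad = 69 2d 68 33.
Inner hash: sum = 3+71+2+89+167+30 = 362 → 01 6a.
Outer hash (recomputed tag): sum = 105+45+104+51+1+106 = 412 → 01 9c.
Recomputed tag = 019c; claimed = f89c → mismatch.

invalid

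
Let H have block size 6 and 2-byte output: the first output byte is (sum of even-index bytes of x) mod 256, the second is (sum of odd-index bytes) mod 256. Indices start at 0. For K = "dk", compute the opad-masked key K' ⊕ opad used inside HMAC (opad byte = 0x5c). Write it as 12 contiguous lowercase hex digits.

38375c5c5c5c

Key "dk" = 64 6b is 2 bytes ≤ B = 6; zero-pad to 6 bytes: K' = 64 6b 00 00 00 00.
XOR each byte with 0x5c: 64⊕5c=38, 6b⊕5c=37, 00⊕5c=5c, 00⊕5c=5c, 00⊕5c=5c, 00⊕5c=5c.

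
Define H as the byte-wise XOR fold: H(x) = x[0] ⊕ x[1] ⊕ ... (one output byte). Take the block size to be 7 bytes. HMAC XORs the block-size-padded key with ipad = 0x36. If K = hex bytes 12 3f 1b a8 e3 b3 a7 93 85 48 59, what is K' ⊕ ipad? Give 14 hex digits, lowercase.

Key hex bytes 12 3f 1b a8 e3 b3 a7 93 85 48 59 is 11 bytes > B = 7, so hash it first: H(key) = 6e, then zero-pad to 7 bytes: K' = 6e 00 00 00 00 00 00.
XOR each byte with 0x36: 6e⊕36=58, 00⊕36=36, 00⊕36=36, 00⊕36=36, 00⊕36=36, 00⊕36=36, 00⊕36=36.

58363636363636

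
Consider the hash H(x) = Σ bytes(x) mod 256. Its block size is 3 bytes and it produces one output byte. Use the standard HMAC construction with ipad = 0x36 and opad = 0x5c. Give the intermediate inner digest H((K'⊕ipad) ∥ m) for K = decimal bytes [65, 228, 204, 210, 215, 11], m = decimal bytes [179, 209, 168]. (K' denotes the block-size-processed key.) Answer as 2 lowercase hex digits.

2b

Key decimal bytes [65, 228, 204, 210, 215, 11] = 41 e4 cc d2 d7 0b is 6 bytes > B = 3, so hash it first: H(key) = a5, then zero-pad to 3 bytes: K' = a5 00 00.
K' ⊕ ipad = 93 36 36.
Inner input = 93 36 36 ∥ b3 d1 a8.
Inner hash: sum = 147+54+54+179+209+168 = 811; mod 256 = 43 → 2b.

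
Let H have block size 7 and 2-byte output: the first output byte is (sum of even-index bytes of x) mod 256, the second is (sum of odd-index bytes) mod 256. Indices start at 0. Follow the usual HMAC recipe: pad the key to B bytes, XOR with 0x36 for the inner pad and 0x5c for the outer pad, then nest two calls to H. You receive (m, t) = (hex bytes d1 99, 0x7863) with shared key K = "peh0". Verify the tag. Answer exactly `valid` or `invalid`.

Key "peh0" = 70 65 68 30 is 4 bytes ≤ B = 7; zero-pad to 7 bytes: K' = 70 65 68 30 00 00 00.
K' ⊕ ipad = 46 53 5e 06 36 36 36; K' ⊕ opad = 2c 39 34 6c 5c 5c 5c.
Inner hash: even-index sum = 425 mod 256 = 169; odd-index sum = 352 mod 256 = 96 → a9 60.
Outer hash (recomputed tag): even-index sum = 376 mod 256 = 120; odd-index sum = 426 mod 256 = 170 → 78 aa.
Recomputed tag = 78aa; claimed = 7863 → mismatch.

invalid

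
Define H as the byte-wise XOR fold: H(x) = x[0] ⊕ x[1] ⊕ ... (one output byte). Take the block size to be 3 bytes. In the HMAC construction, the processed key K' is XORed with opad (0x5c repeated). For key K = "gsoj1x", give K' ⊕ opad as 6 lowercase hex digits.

045c5c

Key "gsoj1x" = 67 73 6f 6a 31 78 is 6 bytes > B = 3, so hash it first: H(key) = 58, then zero-pad to 3 bytes: K' = 58 00 00.
XOR each byte with 0x5c: 58⊕5c=04, 00⊕5c=5c, 00⊕5c=5c.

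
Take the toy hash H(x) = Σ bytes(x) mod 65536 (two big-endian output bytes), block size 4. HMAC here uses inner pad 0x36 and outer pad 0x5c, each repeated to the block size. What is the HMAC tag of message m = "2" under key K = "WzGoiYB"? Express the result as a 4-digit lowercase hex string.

Key "WzGoiYB" = 57 7a 47 6f 69 59 42 is 7 bytes > B = 4, so hash it first: H(key) = 02 8b, then zero-pad to 4 bytes: K' = 02 8b 00 00.
K' ⊕ ipad = 34 bd 36 36.  K' ⊕ opad = 5e d7 5c 5c.
Inner input = (K'⊕ipad) ∥ m = 34 bd 36 36 ∥ 32.
Inner hash: sum = 52+189+54+54+50 = 399 → 01 8f.
Outer input = (K'⊕opad) ∥ inner = 5e d7 5c 5c ∥ 01 8f.
Outer hash (tag): sum = 94+215+92+92+1+143 = 637 → 02 7d.

027d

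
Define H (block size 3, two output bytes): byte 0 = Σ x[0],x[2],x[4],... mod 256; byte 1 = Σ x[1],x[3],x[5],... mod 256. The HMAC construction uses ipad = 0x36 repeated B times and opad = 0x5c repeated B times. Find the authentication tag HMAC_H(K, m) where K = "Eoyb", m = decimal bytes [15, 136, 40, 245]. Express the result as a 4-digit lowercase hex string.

Key "Eoyb" = 45 6f 79 62 is 4 bytes > B = 3, so hash it first: H(key) = be d1, then zero-pad to 3 bytes: K' = be d1 00.
K' ⊕ ipad = 88 e7 36.  K' ⊕ opad = e2 8d 5c.
Inner input = (K'⊕ipad) ∥ m = 88 e7 36 ∥ 0f 88 28 f5.
Inner hash: even-index sum = 571 mod 256 = 59; odd-index sum = 286 mod 256 = 30 → 3b 1e.
Outer input = (K'⊕opad) ∥ inner = e2 8d 5c ∥ 3b 1e.
Outer hash (tag): even-index sum = 348 mod 256 = 92; odd-index sum = 200 mod 256 = 200 → 5c c8.

5cc8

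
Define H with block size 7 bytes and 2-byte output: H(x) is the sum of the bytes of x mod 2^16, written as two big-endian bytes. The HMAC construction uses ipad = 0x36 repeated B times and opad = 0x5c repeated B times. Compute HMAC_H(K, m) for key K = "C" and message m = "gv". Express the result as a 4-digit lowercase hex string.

02df

Key "C" = 43 is 1 byte ≤ B = 7; zero-pad to 7 bytes: K' = 43 00 00 00 00 00 00.
K' ⊕ ipad = 75 36 36 36 36 36 36.  K' ⊕ opad = 1f 5c 5c 5c 5c 5c 5c.
Inner input = (K'⊕ipad) ∥ m = 75 36 36 36 36 36 36 ∥ 67 76.
Inner hash: sum = 117+54+54+54+54+54+54+103+118 = 662 → 02 96.
Outer input = (K'⊕opad) ∥ inner = 1f 5c 5c 5c 5c 5c 5c ∥ 02 96.
Outer hash (tag): sum = 31+92+92+92+92+92+92+2+150 = 735 → 02 df.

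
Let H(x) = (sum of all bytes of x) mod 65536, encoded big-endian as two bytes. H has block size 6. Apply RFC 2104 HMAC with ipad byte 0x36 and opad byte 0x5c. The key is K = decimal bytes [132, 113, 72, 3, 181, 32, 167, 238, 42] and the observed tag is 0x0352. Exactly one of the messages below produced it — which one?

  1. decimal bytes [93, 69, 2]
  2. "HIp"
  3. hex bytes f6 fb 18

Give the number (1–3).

3

Key decimal bytes [132, 113, 72, 3, 181, 32, 167, 238, 42] = 84 71 48 03 b5 20 a7 ee 2a is 9 bytes > B = 6, so hash it first: H(key) = 03 d4, then zero-pad to 6 bytes: K' = 03 d4 00 00 00 00.
K' ⊕ ipad = 35 e2 36 36 36 36; K' ⊕ opad = 5f 88 5c 5c 5c 5c.
m1: inner = H(35 e2 36 36 36 36 5d 45 02) = 02 93; tag = H(5f 88 5c 5c 5c 5c 02 93) = 02ec
m2: inner = H(35 e2 36 36 36 36 48 49 70) = 02 f0; tag = H(5f 88 5c 5c 5c 5c 02 f0) = 0349
m3: inner = H(35 e2 36 36 36 36 f6 fb 18) = 03 f8; tag = H(5f 88 5c 5c 5c 5c 03 f8) = 0352 ← matches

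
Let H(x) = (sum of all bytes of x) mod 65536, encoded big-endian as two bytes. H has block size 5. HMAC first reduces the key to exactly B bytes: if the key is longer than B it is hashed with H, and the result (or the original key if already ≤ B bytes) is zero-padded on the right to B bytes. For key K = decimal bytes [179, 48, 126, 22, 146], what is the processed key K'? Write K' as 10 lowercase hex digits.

b3307e1692

Key decimal bytes [179, 48, 126, 22, 146] = b3 30 7e 16 92 is exactly B = 5 bytes: K' = b3 30 7e 16 92.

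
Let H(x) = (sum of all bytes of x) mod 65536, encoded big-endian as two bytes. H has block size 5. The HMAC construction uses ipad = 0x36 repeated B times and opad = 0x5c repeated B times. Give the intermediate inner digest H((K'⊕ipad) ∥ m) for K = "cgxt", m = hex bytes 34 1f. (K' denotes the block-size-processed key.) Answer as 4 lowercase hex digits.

Key "cgxt" = 63 67 78 74 is 4 bytes ≤ B = 5; zero-pad to 5 bytes: K' = 63 67 78 74 00.
K' ⊕ ipad = 55 51 4e 42 36.
Inner input = 55 51 4e 42 36 ∥ 34 1f.
Inner hash: sum = 85+81+78+66+54+52+31 = 447 → 01 bf.

01bf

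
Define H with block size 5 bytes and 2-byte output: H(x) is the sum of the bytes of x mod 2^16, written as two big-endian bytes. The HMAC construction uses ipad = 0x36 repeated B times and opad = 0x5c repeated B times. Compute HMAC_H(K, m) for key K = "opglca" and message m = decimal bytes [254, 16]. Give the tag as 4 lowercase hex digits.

Key "opglca" = 6f 70 67 6c 63 61 is 6 bytes > B = 5, so hash it first: H(key) = 02 76, then zero-pad to 5 bytes: K' = 02 76 00 00 00.
K' ⊕ ipad = 34 40 36 36 36.  K' ⊕ opad = 5e 2a 5c 5c 5c.
Inner input = (K'⊕ipad) ∥ m = 34 40 36 36 36 ∥ fe 10.
Inner hash: sum = 52+64+54+54+54+254+16 = 548 → 02 24.
Outer input = (K'⊕opad) ∥ inner = 5e 2a 5c 5c 5c ∥ 02 24.
Outer hash (tag): sum = 94+42+92+92+92+2+36 = 450 → 01 c2.

01c2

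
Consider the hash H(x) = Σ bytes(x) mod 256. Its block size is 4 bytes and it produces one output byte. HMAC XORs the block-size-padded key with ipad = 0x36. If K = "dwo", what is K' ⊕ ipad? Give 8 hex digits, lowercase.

Key "dwo" = 64 77 6f is 3 bytes ≤ B = 4; zero-pad to 4 bytes: K' = 64 77 6f 00.
XOR each byte with 0x36: 64⊕36=52, 77⊕36=41, 6f⊕36=59, 00⊕36=36.

52415936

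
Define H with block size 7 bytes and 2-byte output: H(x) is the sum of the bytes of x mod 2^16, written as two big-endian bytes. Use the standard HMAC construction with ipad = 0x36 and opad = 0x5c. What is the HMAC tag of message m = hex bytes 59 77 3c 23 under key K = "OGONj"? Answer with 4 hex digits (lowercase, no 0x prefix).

Key "OGONj" = 4f 47 4f 4e 6a is 5 bytes ≤ B = 7; zero-pad to 7 bytes: K' = 4f 47 4f 4e 6a 00 00.
K' ⊕ ipad = 79 71 79 78 5c 36 36.  K' ⊕ opad = 13 1b 13 12 36 5c 5c.
Inner input = (K'⊕ipad) ∥ m = 79 71 79 78 5c 36 36 ∥ 59 77 3c 23.
Inner hash: sum = 121+113+121+120+92+54+54+89+119+60+35 = 978 → 03 d2.
Outer input = (K'⊕opad) ∥ inner = 13 1b 13 12 36 5c 5c ∥ 03 d2.
Outer hash (tag): sum = 19+27+19+18+54+92+92+3+210 = 534 → 02 16.

0216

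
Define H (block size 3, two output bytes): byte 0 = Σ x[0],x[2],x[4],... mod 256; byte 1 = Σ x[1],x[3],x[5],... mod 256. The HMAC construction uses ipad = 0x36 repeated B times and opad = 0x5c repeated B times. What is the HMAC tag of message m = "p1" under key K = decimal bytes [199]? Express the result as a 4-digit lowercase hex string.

Key decimal bytes [199] = c7 is 1 byte ≤ B = 3; zero-pad to 3 bytes: K' = c7 00 00.
K' ⊕ ipad = f1 36 36.  K' ⊕ opad = 9b 5c 5c.
Inner input = (K'⊕ipad) ∥ m = f1 36 36 ∥ 70 31.
Inner hash: even-index sum = 344 mod 256 = 88; odd-index sum = 166 mod 256 = 166 → 58 a6.
Outer input = (K'⊕opad) ∥ inner = 9b 5c 5c ∥ 58 a6.
Outer hash (tag): even-index sum = 413 mod 256 = 157; odd-index sum = 180 mod 256 = 180 → 9d b4.

9db4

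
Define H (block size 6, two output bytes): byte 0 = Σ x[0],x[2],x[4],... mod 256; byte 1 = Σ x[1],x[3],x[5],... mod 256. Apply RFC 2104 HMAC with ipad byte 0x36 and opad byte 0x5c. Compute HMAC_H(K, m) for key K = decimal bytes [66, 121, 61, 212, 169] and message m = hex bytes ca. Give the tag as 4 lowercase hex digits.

Key decimal bytes [66, 121, 61, 212, 169] = 42 79 3d d4 a9 is 5 bytes ≤ B = 6; zero-pad to 6 bytes: K' = 42 79 3d d4 a9 00.
K' ⊕ ipad = 74 4f 0b e2 9f 36.  K' ⊕ opad = 1e 25 61 88 f5 5c.
Inner input = (K'⊕ipad) ∥ m = 74 4f 0b e2 9f 36 ∥ ca.
Inner hash: even-index sum = 488 mod 256 = 232; odd-index sum = 359 mod 256 = 103 → e8 67.
Outer input = (K'⊕opad) ∥ inner = 1e 25 61 88 f5 5c ∥ e8 67.
Outer hash (tag): even-index sum = 604 mod 256 = 92; odd-index sum = 368 mod 256 = 112 → 5c 70.

5c70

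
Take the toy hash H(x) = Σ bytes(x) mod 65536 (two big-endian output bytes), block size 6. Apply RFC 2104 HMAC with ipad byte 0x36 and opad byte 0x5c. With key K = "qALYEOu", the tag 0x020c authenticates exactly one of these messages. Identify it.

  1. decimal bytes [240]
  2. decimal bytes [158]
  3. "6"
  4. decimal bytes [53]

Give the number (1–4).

Key "qALYEOu" = 71 41 4c 59 45 4f 75 is 7 bytes > B = 6, so hash it first: H(key) = 02 60, then zero-pad to 6 bytes: K' = 02 60 00 00 00 00.
K' ⊕ ipad = 34 56 36 36 36 36; K' ⊕ opad = 5e 3c 5c 5c 5c 5c.
m1: inner = H(34 56 36 36 36 36 f0) = 02 52; tag = H(5e 3c 5c 5c 5c 5c 02 52) = 025e
m2: inner = H(34 56 36 36 36 36 9e) = 02 00; tag = H(5e 3c 5c 5c 5c 5c 02 00) = 020c ← matches
m3: inner = H(34 56 36 36 36 36 36) = 01 98; tag = H(5e 3c 5c 5c 5c 5c 01 98) = 02a3
m4: inner = H(34 56 36 36 36 36 35) = 01 97; tag = H(5e 3c 5c 5c 5c 5c 01 97) = 02a2

2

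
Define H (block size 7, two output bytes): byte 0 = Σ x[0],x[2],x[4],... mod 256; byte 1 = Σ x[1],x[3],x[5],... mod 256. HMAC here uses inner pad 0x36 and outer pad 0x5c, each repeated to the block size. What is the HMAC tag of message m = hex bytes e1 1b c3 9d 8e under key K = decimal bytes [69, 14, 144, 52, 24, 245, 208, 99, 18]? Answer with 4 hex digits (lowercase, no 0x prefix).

f1d1

Key decimal bytes [69, 14, 144, 52, 24, 245, 208, 99, 18] = 45 0e 90 34 18 f5 d0 63 12 is 9 bytes > B = 7, so hash it first: H(key) = cf 9a, then zero-pad to 7 bytes: K' = cf 9a 00 00 00 00 00.
K' ⊕ ipad = f9 ac 36 36 36 36 36.  K' ⊕ opad = 93 c6 5c 5c 5c 5c 5c.
Inner input = (K'⊕ipad) ∥ m = f9 ac 36 36 36 36 36 ∥ e1 1b c3 9d 8e.
Inner hash: even-index sum = 595 mod 256 = 83; odd-index sum = 842 mod 256 = 74 → 53 4a.
Outer input = (K'⊕opad) ∥ inner = 93 c6 5c 5c 5c 5c 5c ∥ 53 4a.
Outer hash (tag): even-index sum = 497 mod 256 = 241; odd-index sum = 465 mod 256 = 209 → f1 d1.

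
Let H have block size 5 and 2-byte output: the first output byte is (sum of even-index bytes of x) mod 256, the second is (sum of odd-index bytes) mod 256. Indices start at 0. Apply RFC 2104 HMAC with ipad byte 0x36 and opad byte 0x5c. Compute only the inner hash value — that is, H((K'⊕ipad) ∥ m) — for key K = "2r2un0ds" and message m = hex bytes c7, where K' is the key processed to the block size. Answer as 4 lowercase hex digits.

6cb9

Key "2r2un0ds" = 32 72 32 75 6e 30 64 73 is 8 bytes > B = 5, so hash it first: H(key) = 36 8a, then zero-pad to 5 bytes: K' = 36 8a 00 00 00.
K' ⊕ ipad = 00 bc 36 36 36.
Inner input = 00 bc 36 36 36 ∥ c7.
Inner hash: even-index sum = 108 mod 256 = 108; odd-index sum = 441 mod 256 = 185 → 6c b9.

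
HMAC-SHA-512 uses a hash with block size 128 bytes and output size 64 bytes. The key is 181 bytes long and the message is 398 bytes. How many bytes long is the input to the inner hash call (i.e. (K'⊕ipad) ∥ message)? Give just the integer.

Key is 181 > 128 bytes, so it is hashed to 64 bytes then zero-padded to 128: |K'| = 128.
Inner input = (K'⊕ipad) ∥ m → 128 + 398 = 526 bytes.

526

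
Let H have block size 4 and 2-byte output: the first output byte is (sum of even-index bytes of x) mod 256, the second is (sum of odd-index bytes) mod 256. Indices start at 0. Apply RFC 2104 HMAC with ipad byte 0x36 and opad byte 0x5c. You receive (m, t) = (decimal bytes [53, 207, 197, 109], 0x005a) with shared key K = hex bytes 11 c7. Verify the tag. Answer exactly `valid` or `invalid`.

Key hex bytes 11 c7 is 2 bytes ≤ B = 4; zero-pad to 4 bytes: K' = 11 c7 00 00.
K' ⊕ ipad = 27 f1 36 36; K' ⊕ opad = 4d 9b 5c 5c.
Inner hash: even-index sum = 343 mod 256 = 87; odd-index sum = 611 mod 256 = 99 → 57 63.
Outer hash (recomputed tag): even-index sum = 256 mod 256 = 0; odd-index sum = 346 mod 256 = 90 → 00 5a.
Recomputed tag = 005a; claimed = 005a → match.

valid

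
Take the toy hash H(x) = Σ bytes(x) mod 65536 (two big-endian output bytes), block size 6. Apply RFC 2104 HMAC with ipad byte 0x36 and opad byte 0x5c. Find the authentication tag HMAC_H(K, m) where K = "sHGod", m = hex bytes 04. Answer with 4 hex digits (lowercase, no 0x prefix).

0140

Key "sHGod" = 73 48 47 6f 64 is 5 bytes ≤ B = 6; zero-pad to 6 bytes: K' = 73 48 47 6f 64 00.
K' ⊕ ipad = 45 7e 71 59 52 36.  K' ⊕ opad = 2f 14 1b 33 38 5c.
Inner input = (K'⊕ipad) ∥ m = 45 7e 71 59 52 36 ∥ 04.
Inner hash: sum = 69+126+113+89+82+54+4 = 537 → 02 19.
Outer input = (K'⊕opad) ∥ inner = 2f 14 1b 33 38 5c ∥ 02 19.
Outer hash (tag): sum = 47+20+27+51+56+92+2+25 = 320 → 01 40.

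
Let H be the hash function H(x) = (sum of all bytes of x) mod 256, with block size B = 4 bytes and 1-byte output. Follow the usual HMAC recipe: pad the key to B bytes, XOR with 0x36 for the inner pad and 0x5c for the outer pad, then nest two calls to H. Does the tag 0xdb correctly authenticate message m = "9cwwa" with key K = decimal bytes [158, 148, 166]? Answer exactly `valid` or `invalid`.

valid

Key decimal bytes [158, 148, 166] = 9e 94 a6 is 3 bytes ≤ B = 4; zero-pad to 4 bytes: K' = 9e 94 a6 00.
K' ⊕ ipad = a8 a2 90 36; K' ⊕ opad = c2 c8 fa 5c.
Inner hash: sum = 168+162+144+54+57+99+119+119+97 = 1019; mod 256 = 251 → fb.
Outer hash (recomputed tag): sum = 194+200+250+92+251 = 987; mod 256 = 219 → db.
Recomputed tag = db; claimed = db → match.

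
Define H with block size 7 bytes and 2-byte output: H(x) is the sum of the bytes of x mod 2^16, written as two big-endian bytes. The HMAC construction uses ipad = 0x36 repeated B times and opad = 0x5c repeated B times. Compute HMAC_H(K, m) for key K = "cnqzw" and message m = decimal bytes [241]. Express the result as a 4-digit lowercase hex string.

Key "cnqzw" = 63 6e 71 7a 77 is 5 bytes ≤ B = 7; zero-pad to 7 bytes: K' = 63 6e 71 7a 77 00 00.
K' ⊕ ipad = 55 58 47 4c 41 36 36.  K' ⊕ opad = 3f 32 2d 26 2b 5c 5c.
Inner input = (K'⊕ipad) ∥ m = 55 58 47 4c 41 36 36 ∥ f1.
Inner hash: sum = 85+88+71+76+65+54+54+241 = 734 → 02 de.
Outer input = (K'⊕opad) ∥ inner = 3f 32 2d 26 2b 5c 5c ∥ 02 de.
Outer hash (tag): sum = 63+50+45+38+43+92+92+2+222 = 647 → 02 87.

0287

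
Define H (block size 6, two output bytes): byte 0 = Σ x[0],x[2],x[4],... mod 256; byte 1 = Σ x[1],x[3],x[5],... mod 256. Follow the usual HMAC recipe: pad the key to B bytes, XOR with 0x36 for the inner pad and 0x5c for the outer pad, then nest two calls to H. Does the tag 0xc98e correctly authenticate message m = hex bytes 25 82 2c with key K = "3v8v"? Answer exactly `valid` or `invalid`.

invalid

Key "3v8v" = 33 76 38 76 is 4 bytes ≤ B = 6; zero-pad to 6 bytes: K' = 33 76 38 76 00 00.
K' ⊕ ipad = 05 40 0e 40 36 36; K' ⊕ opad = 6f 2a 64 2a 5c 5c.
Inner hash: even-index sum = 154 mod 256 = 154; odd-index sum = 312 mod 256 = 56 → 9a 38.
Outer hash (recomputed tag): even-index sum = 457 mod 256 = 201; odd-index sum = 232 mod 256 = 232 → c9 e8.
Recomputed tag = c9e8; claimed = c98e → mismatch.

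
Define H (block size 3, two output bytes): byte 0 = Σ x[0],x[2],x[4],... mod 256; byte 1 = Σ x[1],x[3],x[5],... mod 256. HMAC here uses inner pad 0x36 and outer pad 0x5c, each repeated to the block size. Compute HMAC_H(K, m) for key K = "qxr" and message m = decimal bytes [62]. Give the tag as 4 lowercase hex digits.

e7af

Key "qxr" = 71 78 72 is exactly B = 3 bytes: K' = 71 78 72.
K' ⊕ ipad = 47 4e 44.  K' ⊕ opad = 2d 24 2e.
Inner input = (K'⊕ipad) ∥ m = 47 4e 44 ∥ 3e.
Inner hash: even-index sum = 139 mod 256 = 139; odd-index sum = 140 mod 256 = 140 → 8b 8c.
Outer input = (K'⊕opad) ∥ inner = 2d 24 2e ∥ 8b 8c.
Outer hash (tag): even-index sum = 231 mod 256 = 231; odd-index sum = 175 mod 256 = 175 → e7 af.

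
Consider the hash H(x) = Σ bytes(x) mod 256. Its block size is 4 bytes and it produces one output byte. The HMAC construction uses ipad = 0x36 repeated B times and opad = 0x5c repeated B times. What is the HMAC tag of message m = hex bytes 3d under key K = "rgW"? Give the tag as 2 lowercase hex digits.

Key "rgW" = 72 67 57 is 3 bytes ≤ B = 4; zero-pad to 4 bytes: K' = 72 67 57 00.
K' ⊕ ipad = 44 51 61 36.  K' ⊕ opad = 2e 3b 0b 5c.
Inner input = (K'⊕ipad) ∥ m = 44 51 61 36 ∥ 3d.
Inner hash: sum = 68+81+97+54+61 = 361; mod 256 = 105 → 69.
Outer input = (K'⊕opad) ∥ inner = 2e 3b 0b 5c ∥ 69.
Outer hash (tag): sum = 46+59+11+92+105 = 313; mod 256 = 57 → 39.

39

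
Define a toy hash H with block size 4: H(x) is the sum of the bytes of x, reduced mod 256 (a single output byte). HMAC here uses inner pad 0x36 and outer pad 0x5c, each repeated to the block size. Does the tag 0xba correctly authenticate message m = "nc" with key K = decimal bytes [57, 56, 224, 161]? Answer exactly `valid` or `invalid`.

Key decimal bytes [57, 56, 224, 161] = 39 38 e0 a1 is exactly B = 4 bytes: K' = 39 38 e0 a1.
K' ⊕ ipad = 0f 0e d6 97; K' ⊕ opad = 65 64 bc fd.
Inner hash: sum = 15+14+214+151+110+99 = 603; mod 256 = 91 → 5b.
Outer hash (recomputed tag): sum = 101+100+188+253+91 = 733; mod 256 = 221 → dd.
Recomputed tag = dd; claimed = ba → mismatch.

invalid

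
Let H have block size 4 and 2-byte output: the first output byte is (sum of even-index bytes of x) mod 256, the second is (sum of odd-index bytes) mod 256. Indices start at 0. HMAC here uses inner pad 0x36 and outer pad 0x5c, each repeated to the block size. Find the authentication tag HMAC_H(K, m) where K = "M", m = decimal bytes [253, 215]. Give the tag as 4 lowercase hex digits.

1bfb

Key "M" = 4d is 1 byte ≤ B = 4; zero-pad to 4 bytes: K' = 4d 00 00 00.
K' ⊕ ipad = 7b 36 36 36.  K' ⊕ opad = 11 5c 5c 5c.
Inner input = (K'⊕ipad) ∥ m = 7b 36 36 36 ∥ fd d7.
Inner hash: even-index sum = 430 mod 256 = 174; odd-index sum = 323 mod 256 = 67 → ae 43.
Outer input = (K'⊕opad) ∥ inner = 11 5c 5c 5c ∥ ae 43.
Outer hash (tag): even-index sum = 283 mod 256 = 27; odd-index sum = 251 mod 256 = 251 → 1b fb.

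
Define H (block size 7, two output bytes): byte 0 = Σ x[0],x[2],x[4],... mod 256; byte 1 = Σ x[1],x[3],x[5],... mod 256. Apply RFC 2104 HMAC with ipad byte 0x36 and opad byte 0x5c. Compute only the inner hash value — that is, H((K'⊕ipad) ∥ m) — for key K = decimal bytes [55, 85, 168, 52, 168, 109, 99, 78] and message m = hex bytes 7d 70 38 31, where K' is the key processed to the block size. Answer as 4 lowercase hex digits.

Key decimal bytes [55, 85, 168, 52, 168, 109, 99, 78] = 37 55 a8 34 a8 6d 63 4e is 8 bytes > B = 7, so hash it first: H(key) = ea 44, then zero-pad to 7 bytes: K' = ea 44 00 00 00 00 00.
K' ⊕ ipad = dc 72 36 36 36 36 36.
Inner input = dc 72 36 36 36 36 36 ∥ 7d 70 38 31.
Inner hash: even-index sum = 543 mod 256 = 31; odd-index sum = 403 mod 256 = 147 → 1f 93.

1f93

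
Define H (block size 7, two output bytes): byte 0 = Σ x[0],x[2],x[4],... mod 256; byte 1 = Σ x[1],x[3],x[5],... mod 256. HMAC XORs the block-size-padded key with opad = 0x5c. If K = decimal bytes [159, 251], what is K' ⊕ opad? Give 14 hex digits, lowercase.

c3a75c5c5c5c5c

Key decimal bytes [159, 251] = 9f fb is 2 bytes ≤ B = 7; zero-pad to 7 bytes: K' = 9f fb 00 00 00 00 00.
XOR each byte with 0x5c: 9f⊕5c=c3, fb⊕5c=a7, 00⊕5c=5c, 00⊕5c=5c, 00⊕5c=5c, 00⊕5c=5c, 00⊕5c=5c.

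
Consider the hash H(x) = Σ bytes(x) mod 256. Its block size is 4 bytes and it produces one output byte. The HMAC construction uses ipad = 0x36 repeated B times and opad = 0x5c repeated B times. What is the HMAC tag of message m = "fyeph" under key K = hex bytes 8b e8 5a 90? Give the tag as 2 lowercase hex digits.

26

Key hex bytes 8b e8 5a 90 is exactly B = 4 bytes: K' = 8b e8 5a 90.
K' ⊕ ipad = bd de 6c a6.  K' ⊕ opad = d7 b4 06 cc.
Inner input = (K'⊕ipad) ∥ m = bd de 6c a6 ∥ 66 79 65 70 68.
Inner hash: sum = 189+222+108+166+102+121+101+112+104 = 1225; mod 256 = 201 → c9.
Outer input = (K'⊕opad) ∥ inner = d7 b4 06 cc ∥ c9.
Outer hash (tag): sum = 215+180+6+204+201 = 806; mod 256 = 38 → 26.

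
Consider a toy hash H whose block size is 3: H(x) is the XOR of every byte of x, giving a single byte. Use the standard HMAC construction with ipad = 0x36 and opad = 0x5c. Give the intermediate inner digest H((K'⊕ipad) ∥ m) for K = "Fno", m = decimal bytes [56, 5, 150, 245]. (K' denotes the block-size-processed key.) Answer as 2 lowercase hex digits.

Key "Fno" = 46 6e 6f is exactly B = 3 bytes: K' = 46 6e 6f.
K' ⊕ ipad = 70 58 59.
Inner input = 70 58 59 ∥ 38 05 96 f5.
Inner hash: XOR 70⊕58⊕59⊕38⊕05⊕96⊕f5 = 2f.

2f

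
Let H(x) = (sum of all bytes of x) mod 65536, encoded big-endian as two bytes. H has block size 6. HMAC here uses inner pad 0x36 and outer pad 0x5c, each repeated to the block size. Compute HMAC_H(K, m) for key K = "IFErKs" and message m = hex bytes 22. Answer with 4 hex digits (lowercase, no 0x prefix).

Key "IFErKs" = 49 46 45 72 4b 73 is exactly B = 6 bytes: K' = 49 46 45 72 4b 73.
K' ⊕ ipad = 7f 70 73 44 7d 45.  K' ⊕ opad = 15 1a 19 2e 17 2f.
Inner input = (K'⊕ipad) ∥ m = 7f 70 73 44 7d 45 ∥ 22.
Inner hash: sum = 127+112+115+68+125+69+34 = 650 → 02 8a.
Outer input = (K'⊕opad) ∥ inner = 15 1a 19 2e 17 2f ∥ 02 8a.
Outer hash (tag): sum = 21+26+25+46+23+47+2+138 = 328 → 01 48.

0148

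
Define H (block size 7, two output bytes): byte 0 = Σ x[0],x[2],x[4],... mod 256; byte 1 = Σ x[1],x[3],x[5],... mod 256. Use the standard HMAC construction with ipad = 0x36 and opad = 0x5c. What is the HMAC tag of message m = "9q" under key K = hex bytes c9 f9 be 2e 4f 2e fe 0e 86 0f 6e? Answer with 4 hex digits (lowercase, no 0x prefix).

Key hex bytes c9 f9 be 2e 4f 2e fe 0e 86 0f 6e is 11 bytes > B = 7, so hash it first: H(key) = c8 72, then zero-pad to 7 bytes: K' = c8 72 00 00 00 00 00.
K' ⊕ ipad = fe 44 36 36 36 36 36.  K' ⊕ opad = 94 2e 5c 5c 5c 5c 5c.
Inner input = (K'⊕ipad) ∥ m = fe 44 36 36 36 36 36 ∥ 39 71.
Inner hash: even-index sum = 529 mod 256 = 17; odd-index sum = 233 mod 256 = 233 → 11 e9.
Outer input = (K'⊕opad) ∥ inner = 94 2e 5c 5c 5c 5c 5c ∥ 11 e9.
Outer hash (tag): even-index sum = 657 mod 256 = 145; odd-index sum = 247 mod 256 = 247 → 91 f7.

91f7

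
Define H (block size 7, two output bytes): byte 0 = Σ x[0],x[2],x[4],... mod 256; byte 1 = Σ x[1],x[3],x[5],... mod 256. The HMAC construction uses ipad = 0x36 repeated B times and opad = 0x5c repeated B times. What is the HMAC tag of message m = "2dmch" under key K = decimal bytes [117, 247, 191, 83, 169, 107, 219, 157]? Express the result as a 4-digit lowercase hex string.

cfbd

Key decimal bytes [117, 247, 191, 83, 169, 107, 219, 157] = 75 f7 bf 53 a9 6b db 9d is 8 bytes > B = 7, so hash it first: H(key) = b8 52, then zero-pad to 7 bytes: K' = b8 52 00 00 00 00 00.
K' ⊕ ipad = 8e 64 36 36 36 36 36.  K' ⊕ opad = e4 0e 5c 5c 5c 5c 5c.
Inner input = (K'⊕ipad) ∥ m = 8e 64 36 36 36 36 36 ∥ 32 64 6d 63 68.
Inner hash: even-index sum = 503 mod 256 = 247; odd-index sum = 471 mod 256 = 215 → f7 d7.
Outer input = (K'⊕opad) ∥ inner = e4 0e 5c 5c 5c 5c 5c ∥ f7 d7.
Outer hash (tag): even-index sum = 719 mod 256 = 207; odd-index sum = 445 mod 256 = 189 → cf bd.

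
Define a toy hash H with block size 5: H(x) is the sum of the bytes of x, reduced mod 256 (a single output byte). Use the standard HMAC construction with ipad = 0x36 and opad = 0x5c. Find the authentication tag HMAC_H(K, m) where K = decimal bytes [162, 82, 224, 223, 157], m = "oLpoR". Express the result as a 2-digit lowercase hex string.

5a

Key decimal bytes [162, 82, 224, 223, 157] = a2 52 e0 df 9d is exactly B = 5 bytes: K' = a2 52 e0 df 9d.
K' ⊕ ipad = 94 64 d6 e9 ab.  K' ⊕ opad = fe 0e bc 83 c1.
Inner input = (K'⊕ipad) ∥ m = 94 64 d6 e9 ab ∥ 6f 4c 70 6f 52.
Inner hash: sum = 148+100+214+233+171+111+76+112+111+82 = 1358; mod 256 = 78 → 4e.
Outer input = (K'⊕opad) ∥ inner = fe 0e bc 83 c1 ∥ 4e.
Outer hash (tag): sum = 254+14+188+131+193+78 = 858; mod 256 = 90 → 5a.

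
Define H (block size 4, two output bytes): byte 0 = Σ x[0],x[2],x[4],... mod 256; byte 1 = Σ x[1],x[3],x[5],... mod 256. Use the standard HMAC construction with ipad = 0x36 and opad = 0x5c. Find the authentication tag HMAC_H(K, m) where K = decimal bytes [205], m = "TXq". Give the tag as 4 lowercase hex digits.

Key decimal bytes [205] = cd is 1 byte ≤ B = 4; zero-pad to 4 bytes: K' = cd 00 00 00.
K' ⊕ ipad = fb 36 36 36.  K' ⊕ opad = 91 5c 5c 5c.
Inner input = (K'⊕ipad) ∥ m = fb 36 36 36 ∥ 54 58 71.
Inner hash: even-index sum = 502 mod 256 = 246; odd-index sum = 196 mod 256 = 196 → f6 c4.
Outer input = (K'⊕opad) ∥ inner = 91 5c 5c 5c ∥ f6 c4.
Outer hash (tag): even-index sum = 483 mod 256 = 227; odd-index sum = 380 mod 256 = 124 → e3 7c.

e37c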